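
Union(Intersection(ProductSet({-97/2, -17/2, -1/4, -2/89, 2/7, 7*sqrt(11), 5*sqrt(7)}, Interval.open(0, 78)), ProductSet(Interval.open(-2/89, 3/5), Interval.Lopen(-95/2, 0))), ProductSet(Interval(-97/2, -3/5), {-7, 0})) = ProductSet(Interval(-97/2, -3/5), {-7, 0})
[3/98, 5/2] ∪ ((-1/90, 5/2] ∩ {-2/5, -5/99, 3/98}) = [3/98, 5/2]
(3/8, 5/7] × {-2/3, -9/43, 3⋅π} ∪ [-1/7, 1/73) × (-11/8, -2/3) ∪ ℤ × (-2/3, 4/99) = (ℤ × (-2/3, 4/99)) ∪ ([-1/7, 1/73) × (-11/8, -2/3)) ∪ ((3/8, 5/7] × {-2/3, -9/43, 3⋅π})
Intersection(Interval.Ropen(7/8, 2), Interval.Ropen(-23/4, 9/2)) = Interval.Ropen(7/8, 2)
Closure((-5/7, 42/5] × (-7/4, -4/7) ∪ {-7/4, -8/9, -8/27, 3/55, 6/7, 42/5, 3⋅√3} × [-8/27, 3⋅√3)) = ({-5/7, 42/5} × [-7/4, -4/7]) ∪ ([-5/7, 42/5] × {-7/4, -4/7}) ∪ ((-5/7, 42/5] × (-7/4, -4/7)) ∪ ({-7/4, -8/9, -8/27, 3/55, 6/7, 42/5, 3⋅√3} × [-8/27, 3⋅√3])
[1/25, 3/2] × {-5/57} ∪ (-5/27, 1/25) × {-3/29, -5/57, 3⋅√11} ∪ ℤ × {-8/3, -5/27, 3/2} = (ℤ × {-8/3, -5/27, 3/2}) ∪ ([1/25, 3/2] × {-5/57}) ∪ ((-5/27, 1/25) × {-3/29, -5/57, 3⋅√11})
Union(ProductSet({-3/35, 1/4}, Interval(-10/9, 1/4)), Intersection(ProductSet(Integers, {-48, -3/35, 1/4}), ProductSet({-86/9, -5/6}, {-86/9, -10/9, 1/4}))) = ProductSet({-3/35, 1/4}, Interval(-10/9, 1/4))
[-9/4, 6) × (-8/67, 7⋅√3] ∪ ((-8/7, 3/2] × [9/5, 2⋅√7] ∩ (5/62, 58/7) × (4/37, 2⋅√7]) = [-9/4, 6) × (-8/67, 7⋅√3]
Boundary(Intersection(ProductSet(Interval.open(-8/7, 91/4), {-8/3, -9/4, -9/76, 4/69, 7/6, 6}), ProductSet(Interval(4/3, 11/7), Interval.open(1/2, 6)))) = ProductSet(Interval(4/3, 11/7), {7/6})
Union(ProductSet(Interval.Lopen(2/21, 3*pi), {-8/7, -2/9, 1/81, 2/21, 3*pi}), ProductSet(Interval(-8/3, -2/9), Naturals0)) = Union(ProductSet(Interval(-8/3, -2/9), Naturals0), ProductSet(Interval.Lopen(2/21, 3*pi), {-8/7, -2/9, 1/81, 2/21, 3*pi}))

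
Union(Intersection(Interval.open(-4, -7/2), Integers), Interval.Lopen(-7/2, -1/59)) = Interval.Lopen(-7/2, -1/59)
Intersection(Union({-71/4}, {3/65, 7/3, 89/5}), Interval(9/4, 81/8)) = {7/3}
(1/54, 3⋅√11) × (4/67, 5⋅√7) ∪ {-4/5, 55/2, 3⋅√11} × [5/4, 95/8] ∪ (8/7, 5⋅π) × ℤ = ((8/7, 5⋅π) × ℤ) ∪ ({-4/5, 55/2, 3⋅√11} × [5/4, 95/8]) ∪ ((1/54, 3⋅√11) × (4/67, 5⋅√7))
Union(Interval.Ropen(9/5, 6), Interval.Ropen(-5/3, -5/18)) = Union(Interval.Ropen(-5/3, -5/18), Interval.Ropen(9/5, 6))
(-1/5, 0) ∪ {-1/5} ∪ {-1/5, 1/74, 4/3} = [-1/5, 0) ∪ {1/74, 4/3}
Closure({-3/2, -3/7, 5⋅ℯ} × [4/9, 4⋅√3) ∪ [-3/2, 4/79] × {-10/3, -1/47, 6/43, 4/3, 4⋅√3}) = ({-3/2, -3/7, 5⋅ℯ} × [4/9, 4⋅√3]) ∪ ([-3/2, 4/79] × {-10/3, -1/47, 6/43, 4/3, 4⋅√3})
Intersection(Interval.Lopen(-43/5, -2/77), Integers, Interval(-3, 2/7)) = Range(-3, 0, 1)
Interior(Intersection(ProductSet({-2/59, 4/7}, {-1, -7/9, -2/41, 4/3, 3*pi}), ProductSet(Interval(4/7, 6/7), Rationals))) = EmptySet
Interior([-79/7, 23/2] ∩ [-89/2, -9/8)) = (-79/7, -9/8)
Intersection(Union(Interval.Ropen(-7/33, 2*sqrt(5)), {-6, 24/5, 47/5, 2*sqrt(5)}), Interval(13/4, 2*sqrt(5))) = Interval(13/4, 2*sqrt(5))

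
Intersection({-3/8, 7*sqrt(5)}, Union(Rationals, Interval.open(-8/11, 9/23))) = {-3/8}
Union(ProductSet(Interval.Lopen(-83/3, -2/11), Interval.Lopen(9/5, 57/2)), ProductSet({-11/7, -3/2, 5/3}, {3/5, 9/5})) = Union(ProductSet({-11/7, -3/2, 5/3}, {3/5, 9/5}), ProductSet(Interval.Lopen(-83/3, -2/11), Interval.Lopen(9/5, 57/2)))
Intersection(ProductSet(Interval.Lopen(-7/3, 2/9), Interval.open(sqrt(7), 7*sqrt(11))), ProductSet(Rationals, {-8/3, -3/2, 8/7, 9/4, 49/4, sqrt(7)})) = ProductSet(Intersection(Interval.Lopen(-7/3, 2/9), Rationals), {49/4})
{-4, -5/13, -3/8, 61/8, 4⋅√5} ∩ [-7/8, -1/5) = {-5/13, -3/8}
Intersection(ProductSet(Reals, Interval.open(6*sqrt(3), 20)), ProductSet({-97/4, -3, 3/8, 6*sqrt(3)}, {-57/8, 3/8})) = EmptySet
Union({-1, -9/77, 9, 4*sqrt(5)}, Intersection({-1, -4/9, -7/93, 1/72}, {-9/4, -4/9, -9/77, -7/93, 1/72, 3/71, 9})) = {-1, -4/9, -9/77, -7/93, 1/72, 9, 4*sqrt(5)}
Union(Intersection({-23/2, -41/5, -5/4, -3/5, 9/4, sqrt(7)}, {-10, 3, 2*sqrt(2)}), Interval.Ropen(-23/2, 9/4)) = Interval.Ropen(-23/2, 9/4)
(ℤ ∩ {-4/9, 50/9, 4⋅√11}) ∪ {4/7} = {4/7}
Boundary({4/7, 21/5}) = {4/7, 21/5}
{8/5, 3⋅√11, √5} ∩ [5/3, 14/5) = {√5}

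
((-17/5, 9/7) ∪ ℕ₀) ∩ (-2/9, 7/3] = (-2/9, 9/7) ∪ {0, 1, 2}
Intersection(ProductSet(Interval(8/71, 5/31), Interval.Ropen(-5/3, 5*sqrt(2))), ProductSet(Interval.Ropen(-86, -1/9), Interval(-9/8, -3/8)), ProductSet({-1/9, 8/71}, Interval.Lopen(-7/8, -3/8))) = EmptySet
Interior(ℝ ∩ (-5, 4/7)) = (-5, 4/7)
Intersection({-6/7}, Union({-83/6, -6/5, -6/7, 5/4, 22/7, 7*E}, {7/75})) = {-6/7}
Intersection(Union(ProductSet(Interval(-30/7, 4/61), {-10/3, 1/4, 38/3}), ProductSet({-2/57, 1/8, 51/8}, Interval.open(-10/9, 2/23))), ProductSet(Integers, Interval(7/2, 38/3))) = ProductSet(Range(-4, 1, 1), {38/3})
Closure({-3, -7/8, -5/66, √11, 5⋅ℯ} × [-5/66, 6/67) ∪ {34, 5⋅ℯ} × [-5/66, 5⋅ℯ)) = ({34, 5⋅ℯ} × [-5/66, 5⋅ℯ]) ∪ ({-3, -7/8, -5/66, √11, 5⋅ℯ} × [-5/66, 6/67])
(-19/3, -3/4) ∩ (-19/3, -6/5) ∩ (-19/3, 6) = (-19/3, -6/5)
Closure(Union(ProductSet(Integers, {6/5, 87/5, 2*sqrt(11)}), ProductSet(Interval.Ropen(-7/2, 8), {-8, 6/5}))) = Union(ProductSet(Integers, {6/5, 87/5, 2*sqrt(11)}), ProductSet(Interval(-7/2, 8), {-8, 6/5}))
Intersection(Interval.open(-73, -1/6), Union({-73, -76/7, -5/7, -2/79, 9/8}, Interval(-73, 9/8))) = Interval.open(-73, -1/6)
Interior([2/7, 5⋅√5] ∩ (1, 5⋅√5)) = (1, 5⋅√5)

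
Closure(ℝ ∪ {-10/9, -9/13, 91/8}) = ℝ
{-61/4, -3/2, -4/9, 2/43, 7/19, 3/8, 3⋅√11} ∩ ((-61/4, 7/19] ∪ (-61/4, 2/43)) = {-3/2, -4/9, 2/43, 7/19}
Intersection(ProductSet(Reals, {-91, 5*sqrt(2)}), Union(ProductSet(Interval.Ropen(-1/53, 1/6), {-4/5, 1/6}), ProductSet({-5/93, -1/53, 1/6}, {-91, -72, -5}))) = ProductSet({-5/93, -1/53, 1/6}, {-91})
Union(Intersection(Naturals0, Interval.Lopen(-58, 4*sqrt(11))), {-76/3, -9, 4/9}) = Union({-76/3, -9, 4/9}, Range(0, 14, 1))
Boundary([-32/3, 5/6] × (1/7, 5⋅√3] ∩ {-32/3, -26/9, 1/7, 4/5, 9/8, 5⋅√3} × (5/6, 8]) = {-32/3, -26/9, 1/7, 4/5} × [5/6, 8]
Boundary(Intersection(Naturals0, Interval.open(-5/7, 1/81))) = Range(0, 1, 1)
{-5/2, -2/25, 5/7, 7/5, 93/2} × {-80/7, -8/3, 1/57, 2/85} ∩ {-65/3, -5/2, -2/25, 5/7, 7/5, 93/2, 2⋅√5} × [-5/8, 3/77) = {-5/2, -2/25, 5/7, 7/5, 93/2} × {1/57, 2/85}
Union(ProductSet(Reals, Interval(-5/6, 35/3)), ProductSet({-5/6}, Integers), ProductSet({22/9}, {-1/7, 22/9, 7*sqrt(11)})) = Union(ProductSet({-5/6}, Integers), ProductSet({22/9}, {-1/7, 22/9, 7*sqrt(11)}), ProductSet(Reals, Interval(-5/6, 35/3)))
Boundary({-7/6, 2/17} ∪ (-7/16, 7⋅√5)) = {-7/6, -7/16, 7⋅√5}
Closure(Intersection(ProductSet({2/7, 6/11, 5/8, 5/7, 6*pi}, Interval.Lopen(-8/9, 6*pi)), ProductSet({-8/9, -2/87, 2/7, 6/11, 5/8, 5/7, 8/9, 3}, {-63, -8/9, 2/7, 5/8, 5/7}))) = ProductSet({2/7, 6/11, 5/8, 5/7}, {2/7, 5/8, 5/7})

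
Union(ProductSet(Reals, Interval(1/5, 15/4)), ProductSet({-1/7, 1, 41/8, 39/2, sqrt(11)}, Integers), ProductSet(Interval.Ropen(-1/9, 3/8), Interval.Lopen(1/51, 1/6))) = Union(ProductSet({-1/7, 1, 41/8, 39/2, sqrt(11)}, Integers), ProductSet(Interval.Ropen(-1/9, 3/8), Interval.Lopen(1/51, 1/6)), ProductSet(Reals, Interval(1/5, 15/4)))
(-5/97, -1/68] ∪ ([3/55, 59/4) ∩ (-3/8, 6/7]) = (-5/97, -1/68] ∪ [3/55, 6/7]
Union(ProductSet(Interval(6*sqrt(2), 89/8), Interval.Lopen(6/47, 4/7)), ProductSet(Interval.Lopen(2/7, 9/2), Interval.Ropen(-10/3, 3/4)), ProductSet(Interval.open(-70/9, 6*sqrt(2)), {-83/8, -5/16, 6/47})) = Union(ProductSet(Interval.open(-70/9, 6*sqrt(2)), {-83/8, -5/16, 6/47}), ProductSet(Interval.Lopen(2/7, 9/2), Interval.Ropen(-10/3, 3/4)), ProductSet(Interval(6*sqrt(2), 89/8), Interval.Lopen(6/47, 4/7)))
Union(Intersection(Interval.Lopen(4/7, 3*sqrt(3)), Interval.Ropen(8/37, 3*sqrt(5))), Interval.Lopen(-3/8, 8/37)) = Union(Interval.Lopen(-3/8, 8/37), Interval.Lopen(4/7, 3*sqrt(3)))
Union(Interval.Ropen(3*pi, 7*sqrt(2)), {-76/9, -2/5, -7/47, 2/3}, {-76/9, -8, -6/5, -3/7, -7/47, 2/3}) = Union({-76/9, -8, -6/5, -3/7, -2/5, -7/47, 2/3}, Interval.Ropen(3*pi, 7*sqrt(2)))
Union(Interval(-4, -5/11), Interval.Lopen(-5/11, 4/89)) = Interval(-4, 4/89)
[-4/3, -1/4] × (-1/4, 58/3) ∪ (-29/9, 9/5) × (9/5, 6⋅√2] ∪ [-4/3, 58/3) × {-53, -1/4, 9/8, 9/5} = ([-4/3, -1/4] × (-1/4, 58/3)) ∪ ([-4/3, 58/3) × {-53, -1/4, 9/8, 9/5}) ∪ ((-29/9, 9/5) × (9/5, 6⋅√2])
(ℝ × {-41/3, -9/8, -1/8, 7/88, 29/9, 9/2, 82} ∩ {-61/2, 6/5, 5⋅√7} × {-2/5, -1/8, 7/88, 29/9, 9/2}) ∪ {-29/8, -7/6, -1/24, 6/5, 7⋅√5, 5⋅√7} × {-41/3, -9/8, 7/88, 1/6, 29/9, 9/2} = ({-61/2, 6/5, 5⋅√7} × {-1/8, 7/88, 29/9, 9/2}) ∪ ({-29/8, -7/6, -1/24, 6/5, 7⋅√5, 5⋅√7} × {-41/3, -9/8, 7/88, 1/6, 29/9, 9/2})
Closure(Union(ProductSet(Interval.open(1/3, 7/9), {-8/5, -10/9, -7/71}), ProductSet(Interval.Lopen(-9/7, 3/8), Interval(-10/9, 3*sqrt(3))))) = Union(ProductSet(Interval(-9/7, 3/8), Interval(-10/9, 3*sqrt(3))), ProductSet(Interval(1/3, 7/9), {-8/5, -10/9}), ProductSet(Interval.Lopen(1/3, 7/9), {-8/5, -10/9, -7/71}))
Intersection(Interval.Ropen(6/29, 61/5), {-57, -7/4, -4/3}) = EmptySet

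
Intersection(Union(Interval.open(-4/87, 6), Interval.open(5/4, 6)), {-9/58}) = EmptySet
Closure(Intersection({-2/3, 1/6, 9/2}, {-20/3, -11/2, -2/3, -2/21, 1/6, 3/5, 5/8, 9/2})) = {-2/3, 1/6, 9/2}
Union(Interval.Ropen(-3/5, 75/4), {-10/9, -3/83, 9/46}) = Union({-10/9}, Interval.Ropen(-3/5, 75/4))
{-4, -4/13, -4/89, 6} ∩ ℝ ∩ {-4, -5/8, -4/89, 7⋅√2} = {-4, -4/89}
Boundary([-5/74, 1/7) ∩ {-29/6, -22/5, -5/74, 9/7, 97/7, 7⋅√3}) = {-5/74}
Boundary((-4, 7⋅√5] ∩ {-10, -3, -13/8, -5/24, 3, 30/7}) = {-3, -13/8, -5/24, 3, 30/7}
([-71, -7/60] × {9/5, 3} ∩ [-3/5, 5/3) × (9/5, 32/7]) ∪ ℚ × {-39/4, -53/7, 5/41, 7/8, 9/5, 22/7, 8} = ([-3/5, -7/60] × {3}) ∪ (ℚ × {-39/4, -53/7, 5/41, 7/8, 9/5, 22/7, 8})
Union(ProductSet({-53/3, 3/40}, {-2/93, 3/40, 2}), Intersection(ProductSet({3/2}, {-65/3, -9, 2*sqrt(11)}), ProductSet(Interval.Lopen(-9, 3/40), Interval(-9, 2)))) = ProductSet({-53/3, 3/40}, {-2/93, 3/40, 2})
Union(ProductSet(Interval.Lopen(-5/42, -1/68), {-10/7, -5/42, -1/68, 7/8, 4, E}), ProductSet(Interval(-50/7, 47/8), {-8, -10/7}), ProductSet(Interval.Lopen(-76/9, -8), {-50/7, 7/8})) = Union(ProductSet(Interval.Lopen(-76/9, -8), {-50/7, 7/8}), ProductSet(Interval(-50/7, 47/8), {-8, -10/7}), ProductSet(Interval.Lopen(-5/42, -1/68), {-10/7, -5/42, -1/68, 7/8, 4, E}))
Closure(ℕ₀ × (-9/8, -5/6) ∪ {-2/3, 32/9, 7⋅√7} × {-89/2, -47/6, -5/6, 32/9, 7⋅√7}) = (ℕ₀ × [-9/8, -5/6]) ∪ ({-2/3, 32/9, 7⋅√7} × {-89/2, -47/6, -5/6, 32/9, 7⋅√7})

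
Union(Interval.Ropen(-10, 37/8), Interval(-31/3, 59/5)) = Interval(-31/3, 59/5)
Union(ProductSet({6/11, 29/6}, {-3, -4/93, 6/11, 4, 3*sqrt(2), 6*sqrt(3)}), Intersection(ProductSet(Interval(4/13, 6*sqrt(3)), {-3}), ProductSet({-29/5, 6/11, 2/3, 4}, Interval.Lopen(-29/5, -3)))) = Union(ProductSet({6/11, 29/6}, {-3, -4/93, 6/11, 4, 3*sqrt(2), 6*sqrt(3)}), ProductSet({6/11, 2/3, 4}, {-3}))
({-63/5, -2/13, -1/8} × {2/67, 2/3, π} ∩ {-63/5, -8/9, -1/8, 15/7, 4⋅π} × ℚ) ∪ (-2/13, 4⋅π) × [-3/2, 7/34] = ({-63/5, -1/8} × {2/67, 2/3}) ∪ ((-2/13, 4⋅π) × [-3/2, 7/34])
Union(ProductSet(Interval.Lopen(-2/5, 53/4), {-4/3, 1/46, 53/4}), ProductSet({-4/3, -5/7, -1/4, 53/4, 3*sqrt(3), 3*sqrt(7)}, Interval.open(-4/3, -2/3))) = Union(ProductSet({-4/3, -5/7, -1/4, 53/4, 3*sqrt(3), 3*sqrt(7)}, Interval.open(-4/3, -2/3)), ProductSet(Interval.Lopen(-2/5, 53/4), {-4/3, 1/46, 53/4}))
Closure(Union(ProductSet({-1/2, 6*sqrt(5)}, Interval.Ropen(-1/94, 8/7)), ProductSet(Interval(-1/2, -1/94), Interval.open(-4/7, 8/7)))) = Union(ProductSet({-1/2, 6*sqrt(5)}, Interval(-1/94, 8/7)), ProductSet(Interval(-1/2, -1/94), Interval(-4/7, 8/7)))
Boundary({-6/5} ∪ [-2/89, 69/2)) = {-6/5, -2/89, 69/2}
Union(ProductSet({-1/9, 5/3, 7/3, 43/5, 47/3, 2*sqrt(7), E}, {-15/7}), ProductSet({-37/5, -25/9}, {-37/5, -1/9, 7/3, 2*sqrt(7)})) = Union(ProductSet({-37/5, -25/9}, {-37/5, -1/9, 7/3, 2*sqrt(7)}), ProductSet({-1/9, 5/3, 7/3, 43/5, 47/3, 2*sqrt(7), E}, {-15/7}))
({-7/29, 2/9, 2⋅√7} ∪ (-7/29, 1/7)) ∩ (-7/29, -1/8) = (-7/29, -1/8)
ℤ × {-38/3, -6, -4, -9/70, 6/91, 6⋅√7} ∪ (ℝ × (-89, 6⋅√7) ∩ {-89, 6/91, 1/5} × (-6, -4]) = ({-89, 6/91, 1/5} × (-6, -4]) ∪ (ℤ × {-38/3, -6, -4, -9/70, 6/91, 6⋅√7})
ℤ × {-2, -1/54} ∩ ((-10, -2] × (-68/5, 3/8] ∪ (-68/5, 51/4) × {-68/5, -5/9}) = {-9, -8, …, -2} × {-2, -1/54}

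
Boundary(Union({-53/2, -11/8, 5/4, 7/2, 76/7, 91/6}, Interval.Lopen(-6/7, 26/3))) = {-53/2, -11/8, -6/7, 26/3, 76/7, 91/6}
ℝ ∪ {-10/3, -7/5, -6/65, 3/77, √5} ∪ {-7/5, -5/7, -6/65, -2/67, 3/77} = ℝ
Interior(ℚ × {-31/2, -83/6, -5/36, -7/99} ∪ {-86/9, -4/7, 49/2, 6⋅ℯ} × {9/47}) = ∅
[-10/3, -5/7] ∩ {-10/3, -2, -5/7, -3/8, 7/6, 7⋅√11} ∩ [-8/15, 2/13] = ∅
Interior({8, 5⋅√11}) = ∅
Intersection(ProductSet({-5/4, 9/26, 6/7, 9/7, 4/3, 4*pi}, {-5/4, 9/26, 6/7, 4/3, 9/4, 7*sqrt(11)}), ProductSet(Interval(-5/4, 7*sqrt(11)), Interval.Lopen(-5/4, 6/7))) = ProductSet({-5/4, 9/26, 6/7, 9/7, 4/3, 4*pi}, {9/26, 6/7})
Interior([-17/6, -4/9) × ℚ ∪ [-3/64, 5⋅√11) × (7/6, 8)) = ([-17/6, -4/9) × (ℚ \ (-∞, ∞))) ∪ ((-3/64, 5⋅√11) × (7/6, 8))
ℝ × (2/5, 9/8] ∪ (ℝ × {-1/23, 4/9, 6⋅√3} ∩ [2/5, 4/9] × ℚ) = (ℝ × (2/5, 9/8]) ∪ ([2/5, 4/9] × {-1/23, 4/9})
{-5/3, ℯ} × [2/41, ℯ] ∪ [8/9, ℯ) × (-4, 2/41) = ({-5/3, ℯ} × [2/41, ℯ]) ∪ ([8/9, ℯ) × (-4, 2/41))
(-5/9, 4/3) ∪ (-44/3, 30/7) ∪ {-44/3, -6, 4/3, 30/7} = [-44/3, 30/7]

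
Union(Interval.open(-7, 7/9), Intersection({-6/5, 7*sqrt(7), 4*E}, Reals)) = Union({7*sqrt(7), 4*E}, Interval.open(-7, 7/9))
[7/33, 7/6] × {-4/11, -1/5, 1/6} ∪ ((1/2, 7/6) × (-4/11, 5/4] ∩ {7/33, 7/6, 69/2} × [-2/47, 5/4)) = [7/33, 7/6] × {-4/11, -1/5, 1/6}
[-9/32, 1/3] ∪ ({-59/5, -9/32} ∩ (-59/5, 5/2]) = [-9/32, 1/3]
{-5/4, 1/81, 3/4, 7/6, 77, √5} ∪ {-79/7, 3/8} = {-79/7, -5/4, 1/81, 3/8, 3/4, 7/6, 77, √5}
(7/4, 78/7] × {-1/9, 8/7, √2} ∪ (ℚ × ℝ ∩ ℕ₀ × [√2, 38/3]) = (ℕ₀ × [√2, 38/3]) ∪ ((7/4, 78/7] × {-1/9, 8/7, √2})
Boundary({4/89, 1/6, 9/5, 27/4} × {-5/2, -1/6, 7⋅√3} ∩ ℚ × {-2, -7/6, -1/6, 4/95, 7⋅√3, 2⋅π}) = {4/89, 1/6, 9/5, 27/4} × {-1/6, 7⋅√3}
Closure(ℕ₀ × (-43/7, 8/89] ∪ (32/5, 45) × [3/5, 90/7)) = (ℕ₀ × (-43/7, 8/89]) ∪ ({32/5, 45} × [3/5, 90/7]) ∪ ([32/5, 45] × {3/5, 90/7}) ∪ ((32/5, 45) × [3/5, 90/7)) ∪ ((ℕ₀ ∪ (ℕ₀ \ (32/5, 45))) × [-43/7, 8/89])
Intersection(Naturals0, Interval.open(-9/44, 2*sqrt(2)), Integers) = Range(0, 3, 1)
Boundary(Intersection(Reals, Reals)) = EmptySet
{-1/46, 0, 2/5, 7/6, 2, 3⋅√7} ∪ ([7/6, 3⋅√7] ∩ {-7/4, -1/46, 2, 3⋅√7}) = {-1/46, 0, 2/5, 7/6, 2, 3⋅√7}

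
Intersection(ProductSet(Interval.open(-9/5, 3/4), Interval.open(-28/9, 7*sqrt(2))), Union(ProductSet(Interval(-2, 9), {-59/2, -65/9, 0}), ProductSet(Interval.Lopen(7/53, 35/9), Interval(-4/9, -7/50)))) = Union(ProductSet(Interval.open(-9/5, 3/4), {0}), ProductSet(Interval.open(7/53, 3/4), Interval(-4/9, -7/50)))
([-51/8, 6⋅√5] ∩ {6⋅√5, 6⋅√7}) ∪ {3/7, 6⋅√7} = {3/7, 6⋅√5, 6⋅√7}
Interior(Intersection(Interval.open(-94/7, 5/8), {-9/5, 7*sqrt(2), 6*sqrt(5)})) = EmptySet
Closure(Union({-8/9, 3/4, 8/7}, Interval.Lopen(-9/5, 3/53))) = Union({3/4, 8/7}, Interval(-9/5, 3/53))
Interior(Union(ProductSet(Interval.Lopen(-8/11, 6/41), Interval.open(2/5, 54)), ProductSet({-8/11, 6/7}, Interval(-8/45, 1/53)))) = ProductSet(Interval.open(-8/11, 6/41), Interval.open(2/5, 54))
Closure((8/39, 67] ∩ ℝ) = [8/39, 67]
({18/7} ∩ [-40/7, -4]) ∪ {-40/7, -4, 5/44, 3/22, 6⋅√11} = {-40/7, -4, 5/44, 3/22, 6⋅√11}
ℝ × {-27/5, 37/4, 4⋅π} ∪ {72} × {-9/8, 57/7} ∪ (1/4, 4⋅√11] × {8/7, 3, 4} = ({72} × {-9/8, 57/7}) ∪ (ℝ × {-27/5, 37/4, 4⋅π}) ∪ ((1/4, 4⋅√11] × {8/7, 3, 4})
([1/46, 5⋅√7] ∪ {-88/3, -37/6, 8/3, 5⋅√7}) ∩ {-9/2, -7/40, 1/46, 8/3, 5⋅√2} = {1/46, 8/3, 5⋅√2}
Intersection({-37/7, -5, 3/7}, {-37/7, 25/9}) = {-37/7}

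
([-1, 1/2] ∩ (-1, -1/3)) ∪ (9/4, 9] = (-1, -1/3) ∪ (9/4, 9]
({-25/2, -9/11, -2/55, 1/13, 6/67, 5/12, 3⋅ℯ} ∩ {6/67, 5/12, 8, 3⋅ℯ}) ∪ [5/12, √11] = {6/67, 3⋅ℯ} ∪ [5/12, √11]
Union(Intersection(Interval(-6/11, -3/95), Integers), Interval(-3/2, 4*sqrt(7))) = Interval(-3/2, 4*sqrt(7))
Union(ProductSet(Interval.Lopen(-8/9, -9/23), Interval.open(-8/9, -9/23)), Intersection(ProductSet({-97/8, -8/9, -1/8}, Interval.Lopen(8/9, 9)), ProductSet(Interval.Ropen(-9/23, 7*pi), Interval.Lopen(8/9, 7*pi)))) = Union(ProductSet({-1/8}, Interval.Lopen(8/9, 9)), ProductSet(Interval.Lopen(-8/9, -9/23), Interval.open(-8/9, -9/23)))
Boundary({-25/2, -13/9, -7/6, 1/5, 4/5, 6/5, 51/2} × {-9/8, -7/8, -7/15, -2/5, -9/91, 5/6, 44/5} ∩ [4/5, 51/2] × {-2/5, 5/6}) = {4/5, 6/5, 51/2} × {-2/5, 5/6}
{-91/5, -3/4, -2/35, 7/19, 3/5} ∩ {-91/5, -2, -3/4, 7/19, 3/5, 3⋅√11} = {-91/5, -3/4, 7/19, 3/5}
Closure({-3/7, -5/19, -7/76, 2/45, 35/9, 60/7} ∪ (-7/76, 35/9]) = {-3/7, -5/19, 60/7} ∪ [-7/76, 35/9]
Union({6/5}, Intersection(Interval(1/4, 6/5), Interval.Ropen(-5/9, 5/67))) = {6/5}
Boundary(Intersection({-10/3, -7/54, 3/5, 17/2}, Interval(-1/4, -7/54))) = {-7/54}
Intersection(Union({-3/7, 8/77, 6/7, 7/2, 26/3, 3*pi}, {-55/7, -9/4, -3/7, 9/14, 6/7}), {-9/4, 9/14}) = {-9/4, 9/14}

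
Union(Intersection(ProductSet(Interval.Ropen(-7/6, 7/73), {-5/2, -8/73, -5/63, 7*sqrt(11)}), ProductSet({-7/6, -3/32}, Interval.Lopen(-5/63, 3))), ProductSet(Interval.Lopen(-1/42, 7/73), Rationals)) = ProductSet(Interval.Lopen(-1/42, 7/73), Rationals)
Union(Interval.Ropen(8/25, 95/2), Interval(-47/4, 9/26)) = Interval.Ropen(-47/4, 95/2)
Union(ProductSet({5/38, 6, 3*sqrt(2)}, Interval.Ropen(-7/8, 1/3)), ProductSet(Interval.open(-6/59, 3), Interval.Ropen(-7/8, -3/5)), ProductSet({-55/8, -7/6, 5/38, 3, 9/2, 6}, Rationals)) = Union(ProductSet({5/38, 6, 3*sqrt(2)}, Interval.Ropen(-7/8, 1/3)), ProductSet({-55/8, -7/6, 5/38, 3, 9/2, 6}, Rationals), ProductSet(Interval.open(-6/59, 3), Interval.Ropen(-7/8, -3/5)))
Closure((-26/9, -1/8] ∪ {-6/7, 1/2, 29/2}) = [-26/9, -1/8] ∪ {1/2, 29/2}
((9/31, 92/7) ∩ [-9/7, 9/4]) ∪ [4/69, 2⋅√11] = [4/69, 2⋅√11]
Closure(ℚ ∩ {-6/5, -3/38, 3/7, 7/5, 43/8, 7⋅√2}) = {-6/5, -3/38, 3/7, 7/5, 43/8}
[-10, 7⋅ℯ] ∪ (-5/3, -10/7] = [-10, 7⋅ℯ]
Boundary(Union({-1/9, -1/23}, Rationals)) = Reals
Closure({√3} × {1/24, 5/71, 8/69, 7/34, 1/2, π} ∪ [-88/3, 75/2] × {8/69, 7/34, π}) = ([-88/3, 75/2] × {8/69, 7/34, π}) ∪ ({√3} × {1/24, 5/71, 8/69, 7/34, 1/2, π})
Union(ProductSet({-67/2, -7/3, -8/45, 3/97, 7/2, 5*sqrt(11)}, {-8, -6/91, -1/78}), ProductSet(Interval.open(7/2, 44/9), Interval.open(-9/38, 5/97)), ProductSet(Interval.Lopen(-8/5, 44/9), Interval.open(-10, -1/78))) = Union(ProductSet({-67/2, -7/3, -8/45, 3/97, 7/2, 5*sqrt(11)}, {-8, -6/91, -1/78}), ProductSet(Interval.Lopen(-8/5, 44/9), Interval.open(-10, -1/78)), ProductSet(Interval.open(7/2, 44/9), Interval.open(-9/38, 5/97)))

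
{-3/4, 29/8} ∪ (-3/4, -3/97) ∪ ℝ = (-∞, ∞)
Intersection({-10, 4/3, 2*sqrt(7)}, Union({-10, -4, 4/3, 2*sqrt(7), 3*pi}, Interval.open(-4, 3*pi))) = {-10, 4/3, 2*sqrt(7)}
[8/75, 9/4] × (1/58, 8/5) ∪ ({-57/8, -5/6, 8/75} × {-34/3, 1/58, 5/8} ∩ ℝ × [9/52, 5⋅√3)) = ({-57/8, -5/6, 8/75} × {5/8}) ∪ ([8/75, 9/4] × (1/58, 8/5))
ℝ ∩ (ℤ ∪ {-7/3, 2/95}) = ℤ ∪ {-7/3, 2/95}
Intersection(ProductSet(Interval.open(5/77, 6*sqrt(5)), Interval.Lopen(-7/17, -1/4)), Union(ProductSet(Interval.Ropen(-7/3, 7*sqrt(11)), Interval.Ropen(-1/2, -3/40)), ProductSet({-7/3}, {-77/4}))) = ProductSet(Interval.open(5/77, 6*sqrt(5)), Interval.Lopen(-7/17, -1/4))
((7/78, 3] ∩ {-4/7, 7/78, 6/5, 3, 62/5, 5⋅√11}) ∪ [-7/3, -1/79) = [-7/3, -1/79) ∪ {6/5, 3}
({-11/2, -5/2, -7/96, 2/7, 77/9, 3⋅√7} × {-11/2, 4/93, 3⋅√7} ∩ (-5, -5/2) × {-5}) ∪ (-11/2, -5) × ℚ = (-11/2, -5) × ℚ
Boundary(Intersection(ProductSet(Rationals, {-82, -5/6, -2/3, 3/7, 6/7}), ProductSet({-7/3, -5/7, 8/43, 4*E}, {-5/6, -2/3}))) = ProductSet({-7/3, -5/7, 8/43}, {-5/6, -2/3})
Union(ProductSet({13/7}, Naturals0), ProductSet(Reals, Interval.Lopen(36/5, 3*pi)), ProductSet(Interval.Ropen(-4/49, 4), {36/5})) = Union(ProductSet({13/7}, Naturals0), ProductSet(Interval.Ropen(-4/49, 4), {36/5}), ProductSet(Reals, Interval.Lopen(36/5, 3*pi)))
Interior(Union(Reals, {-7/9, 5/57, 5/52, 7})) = Reals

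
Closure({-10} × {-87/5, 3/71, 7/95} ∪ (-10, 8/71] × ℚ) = [-10, 8/71] × ℝ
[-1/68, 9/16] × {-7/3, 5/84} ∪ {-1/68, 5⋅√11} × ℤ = ({-1/68, 5⋅√11} × ℤ) ∪ ([-1/68, 9/16] × {-7/3, 5/84})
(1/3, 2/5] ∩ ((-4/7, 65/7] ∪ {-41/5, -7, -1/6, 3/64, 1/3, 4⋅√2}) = (1/3, 2/5]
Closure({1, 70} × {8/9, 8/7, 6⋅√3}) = {1, 70} × {8/9, 8/7, 6⋅√3}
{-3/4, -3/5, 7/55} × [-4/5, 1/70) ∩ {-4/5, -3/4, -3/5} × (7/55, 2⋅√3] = ∅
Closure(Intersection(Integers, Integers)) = Integers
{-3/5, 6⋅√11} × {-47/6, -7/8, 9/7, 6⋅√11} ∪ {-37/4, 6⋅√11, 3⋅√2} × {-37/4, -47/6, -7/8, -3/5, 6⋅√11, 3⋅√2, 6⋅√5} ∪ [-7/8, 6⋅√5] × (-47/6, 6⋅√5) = ({-3/5, 6⋅√11} × {-47/6, -7/8, 9/7, 6⋅√11}) ∪ ([-7/8, 6⋅√5] × (-47/6, 6⋅√5)) ∪ ({-37/4, 6⋅√11, 3⋅√2} × {-37/4, -47/6, -7/8, -3/5, 6⋅√11, 3⋅√2, 6⋅√5})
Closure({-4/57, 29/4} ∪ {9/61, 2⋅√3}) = {-4/57, 9/61, 29/4, 2⋅√3}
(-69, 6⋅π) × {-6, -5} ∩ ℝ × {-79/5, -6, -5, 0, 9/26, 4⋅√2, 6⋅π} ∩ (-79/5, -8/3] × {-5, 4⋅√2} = (-79/5, -8/3] × {-5}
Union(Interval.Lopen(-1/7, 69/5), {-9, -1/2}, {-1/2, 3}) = Union({-9, -1/2}, Interval.Lopen(-1/7, 69/5))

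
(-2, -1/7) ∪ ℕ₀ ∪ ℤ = ℤ ∪ [-2, -1/7)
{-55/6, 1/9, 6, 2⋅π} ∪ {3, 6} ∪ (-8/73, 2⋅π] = {-55/6} ∪ (-8/73, 2⋅π]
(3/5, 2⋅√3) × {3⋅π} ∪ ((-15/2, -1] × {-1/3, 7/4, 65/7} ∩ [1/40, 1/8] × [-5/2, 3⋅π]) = (3/5, 2⋅√3) × {3⋅π}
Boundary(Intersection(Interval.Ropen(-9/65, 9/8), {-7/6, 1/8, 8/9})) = {1/8, 8/9}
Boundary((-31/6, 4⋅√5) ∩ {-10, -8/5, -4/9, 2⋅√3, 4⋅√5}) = {-8/5, -4/9, 2⋅√3}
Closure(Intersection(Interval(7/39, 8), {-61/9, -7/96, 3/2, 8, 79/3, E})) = {3/2, 8, E}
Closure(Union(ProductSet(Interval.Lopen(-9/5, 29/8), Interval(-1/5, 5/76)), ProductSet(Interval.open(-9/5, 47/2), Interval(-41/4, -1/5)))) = Union(ProductSet(Interval(-9/5, 29/8), Interval(-1/5, 5/76)), ProductSet(Interval(-9/5, 47/2), Interval(-41/4, -1/5)))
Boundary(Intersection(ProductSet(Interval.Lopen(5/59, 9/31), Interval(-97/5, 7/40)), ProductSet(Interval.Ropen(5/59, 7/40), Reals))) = Union(ProductSet({5/59, 7/40}, Interval(-97/5, 7/40)), ProductSet(Interval(5/59, 7/40), {-97/5, 7/40}))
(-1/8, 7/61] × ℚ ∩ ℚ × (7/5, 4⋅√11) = (ℚ ∩ (-1/8, 7/61]) × (ℚ ∩ (7/5, 4⋅√11))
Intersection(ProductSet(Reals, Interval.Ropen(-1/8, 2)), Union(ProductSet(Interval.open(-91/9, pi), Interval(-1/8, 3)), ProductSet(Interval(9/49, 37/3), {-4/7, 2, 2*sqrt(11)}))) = ProductSet(Interval.open(-91/9, pi), Interval.Ropen(-1/8, 2))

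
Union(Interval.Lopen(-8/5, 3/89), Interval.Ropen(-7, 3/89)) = Interval(-7, 3/89)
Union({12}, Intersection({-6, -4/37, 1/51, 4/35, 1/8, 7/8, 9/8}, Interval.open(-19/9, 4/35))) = {-4/37, 1/51, 12}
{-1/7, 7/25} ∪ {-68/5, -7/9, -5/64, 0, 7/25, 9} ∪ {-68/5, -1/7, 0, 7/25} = {-68/5, -7/9, -1/7, -5/64, 0, 7/25, 9}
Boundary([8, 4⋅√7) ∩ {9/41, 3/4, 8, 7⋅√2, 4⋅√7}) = {8, 7⋅√2}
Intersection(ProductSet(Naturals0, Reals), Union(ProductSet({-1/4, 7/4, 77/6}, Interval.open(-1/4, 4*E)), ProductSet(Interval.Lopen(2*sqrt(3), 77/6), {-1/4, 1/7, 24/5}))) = ProductSet(Range(4, 13, 1), {-1/4, 1/7, 24/5})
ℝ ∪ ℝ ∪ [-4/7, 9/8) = (-∞, ∞)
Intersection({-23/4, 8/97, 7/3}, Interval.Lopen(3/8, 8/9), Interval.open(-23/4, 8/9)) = EmptySet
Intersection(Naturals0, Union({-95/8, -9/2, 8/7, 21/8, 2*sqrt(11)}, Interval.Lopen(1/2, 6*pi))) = Range(1, 19, 1)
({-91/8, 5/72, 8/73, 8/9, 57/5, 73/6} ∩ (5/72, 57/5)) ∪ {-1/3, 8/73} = {-1/3, 8/73, 8/9}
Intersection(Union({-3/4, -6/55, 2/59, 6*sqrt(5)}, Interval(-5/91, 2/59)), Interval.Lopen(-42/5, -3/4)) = {-3/4}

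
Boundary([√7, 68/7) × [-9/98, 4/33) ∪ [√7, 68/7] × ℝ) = {68/7, √7} × ℝ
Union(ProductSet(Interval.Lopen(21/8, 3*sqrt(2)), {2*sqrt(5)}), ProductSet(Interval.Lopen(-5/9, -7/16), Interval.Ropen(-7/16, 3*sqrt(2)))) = Union(ProductSet(Interval.Lopen(-5/9, -7/16), Interval.Ropen(-7/16, 3*sqrt(2))), ProductSet(Interval.Lopen(21/8, 3*sqrt(2)), {2*sqrt(5)}))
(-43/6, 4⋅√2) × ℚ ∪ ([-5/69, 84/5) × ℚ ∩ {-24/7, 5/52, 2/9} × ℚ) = (-43/6, 4⋅√2) × ℚ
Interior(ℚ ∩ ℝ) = ∅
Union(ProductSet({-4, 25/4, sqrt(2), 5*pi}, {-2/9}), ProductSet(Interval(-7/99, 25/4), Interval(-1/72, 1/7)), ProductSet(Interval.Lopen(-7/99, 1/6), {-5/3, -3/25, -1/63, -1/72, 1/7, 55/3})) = Union(ProductSet({-4, 25/4, sqrt(2), 5*pi}, {-2/9}), ProductSet(Interval.Lopen(-7/99, 1/6), {-5/3, -3/25, -1/63, -1/72, 1/7, 55/3}), ProductSet(Interval(-7/99, 25/4), Interval(-1/72, 1/7)))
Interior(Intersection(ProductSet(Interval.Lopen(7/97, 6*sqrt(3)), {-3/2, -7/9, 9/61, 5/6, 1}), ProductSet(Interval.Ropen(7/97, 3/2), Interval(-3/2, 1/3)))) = EmptySet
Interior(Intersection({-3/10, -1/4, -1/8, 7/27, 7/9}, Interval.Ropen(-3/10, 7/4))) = EmptySet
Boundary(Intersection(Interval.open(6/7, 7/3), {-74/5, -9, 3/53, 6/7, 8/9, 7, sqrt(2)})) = {8/9, sqrt(2)}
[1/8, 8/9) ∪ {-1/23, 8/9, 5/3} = {-1/23, 5/3} ∪ [1/8, 8/9]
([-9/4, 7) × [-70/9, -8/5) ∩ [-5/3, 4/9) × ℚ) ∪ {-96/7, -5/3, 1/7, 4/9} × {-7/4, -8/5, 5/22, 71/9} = ({-96/7, -5/3, 1/7, 4/9} × {-7/4, -8/5, 5/22, 71/9}) ∪ ([-5/3, 4/9) × (ℚ ∩ [-70/9, -8/5)))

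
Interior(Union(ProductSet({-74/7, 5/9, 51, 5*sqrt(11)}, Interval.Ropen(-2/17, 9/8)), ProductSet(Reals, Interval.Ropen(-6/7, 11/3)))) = ProductSet(Reals, Interval.open(-6/7, 11/3))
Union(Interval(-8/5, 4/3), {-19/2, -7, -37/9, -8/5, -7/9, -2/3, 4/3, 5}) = Union({-19/2, -7, -37/9, 5}, Interval(-8/5, 4/3))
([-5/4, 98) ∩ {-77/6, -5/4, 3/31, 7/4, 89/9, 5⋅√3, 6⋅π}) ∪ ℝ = ℝ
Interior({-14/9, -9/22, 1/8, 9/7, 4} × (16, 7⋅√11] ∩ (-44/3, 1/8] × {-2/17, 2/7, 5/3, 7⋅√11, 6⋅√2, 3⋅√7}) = ∅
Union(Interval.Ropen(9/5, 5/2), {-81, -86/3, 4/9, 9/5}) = Union({-81, -86/3, 4/9}, Interval.Ropen(9/5, 5/2))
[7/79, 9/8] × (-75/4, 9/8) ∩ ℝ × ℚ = [7/79, 9/8] × (ℚ ∩ (-75/4, 9/8))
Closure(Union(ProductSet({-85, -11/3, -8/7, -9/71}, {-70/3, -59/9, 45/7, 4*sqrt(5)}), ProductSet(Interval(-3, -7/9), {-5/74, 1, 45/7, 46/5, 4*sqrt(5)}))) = Union(ProductSet({-85, -11/3, -8/7, -9/71}, {-70/3, -59/9, 45/7, 4*sqrt(5)}), ProductSet(Interval(-3, -7/9), {-5/74, 1, 45/7, 46/5, 4*sqrt(5)}))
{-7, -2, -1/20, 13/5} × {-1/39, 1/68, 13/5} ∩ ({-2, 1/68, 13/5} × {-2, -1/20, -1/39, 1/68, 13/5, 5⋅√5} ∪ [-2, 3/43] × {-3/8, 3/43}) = {-2, 13/5} × {-1/39, 1/68, 13/5}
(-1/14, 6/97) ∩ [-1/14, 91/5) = (-1/14, 6/97)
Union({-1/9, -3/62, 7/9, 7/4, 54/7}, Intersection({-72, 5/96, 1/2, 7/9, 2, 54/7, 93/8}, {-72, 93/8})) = {-72, -1/9, -3/62, 7/9, 7/4, 54/7, 93/8}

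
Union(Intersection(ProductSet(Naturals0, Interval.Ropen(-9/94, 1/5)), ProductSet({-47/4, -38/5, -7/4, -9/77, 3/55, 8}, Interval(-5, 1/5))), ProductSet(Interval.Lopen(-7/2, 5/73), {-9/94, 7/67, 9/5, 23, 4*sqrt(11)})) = Union(ProductSet({8}, Interval.Ropen(-9/94, 1/5)), ProductSet(Interval.Lopen(-7/2, 5/73), {-9/94, 7/67, 9/5, 23, 4*sqrt(11)}))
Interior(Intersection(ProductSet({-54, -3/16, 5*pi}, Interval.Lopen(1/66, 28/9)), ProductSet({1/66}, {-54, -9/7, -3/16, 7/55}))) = EmptySet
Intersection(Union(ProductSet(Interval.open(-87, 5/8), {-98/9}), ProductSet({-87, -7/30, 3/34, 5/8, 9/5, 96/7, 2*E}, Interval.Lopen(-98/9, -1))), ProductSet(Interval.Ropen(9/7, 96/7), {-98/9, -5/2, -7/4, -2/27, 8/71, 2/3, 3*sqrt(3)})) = ProductSet({9/5, 2*E}, {-5/2, -7/4})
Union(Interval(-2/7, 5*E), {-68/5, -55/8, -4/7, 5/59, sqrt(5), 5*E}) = Union({-68/5, -55/8, -4/7}, Interval(-2/7, 5*E))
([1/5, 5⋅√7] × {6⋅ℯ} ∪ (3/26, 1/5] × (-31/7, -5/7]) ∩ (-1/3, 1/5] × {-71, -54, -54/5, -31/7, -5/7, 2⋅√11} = (3/26, 1/5] × {-5/7}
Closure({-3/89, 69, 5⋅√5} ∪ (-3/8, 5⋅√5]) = [-3/8, 5⋅√5] ∪ {69}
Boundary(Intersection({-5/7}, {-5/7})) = {-5/7}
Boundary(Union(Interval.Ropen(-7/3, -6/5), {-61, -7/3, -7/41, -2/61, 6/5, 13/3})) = {-61, -7/3, -6/5, -7/41, -2/61, 6/5, 13/3}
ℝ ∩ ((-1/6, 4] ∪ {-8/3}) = {-8/3} ∪ (-1/6, 4]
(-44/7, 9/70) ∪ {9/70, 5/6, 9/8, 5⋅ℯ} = (-44/7, 9/70] ∪ {5/6, 9/8, 5⋅ℯ}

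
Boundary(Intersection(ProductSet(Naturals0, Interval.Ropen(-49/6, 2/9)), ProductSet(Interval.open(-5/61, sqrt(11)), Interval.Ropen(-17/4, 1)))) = ProductSet(Range(0, 4, 1), Interval(-17/4, 2/9))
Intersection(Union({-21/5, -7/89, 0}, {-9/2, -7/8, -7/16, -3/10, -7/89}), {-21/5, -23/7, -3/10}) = {-21/5, -3/10}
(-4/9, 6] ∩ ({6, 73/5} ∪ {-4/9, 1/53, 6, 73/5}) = {1/53, 6}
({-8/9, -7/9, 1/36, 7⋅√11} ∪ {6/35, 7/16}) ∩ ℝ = {-8/9, -7/9, 1/36, 6/35, 7/16, 7⋅√11}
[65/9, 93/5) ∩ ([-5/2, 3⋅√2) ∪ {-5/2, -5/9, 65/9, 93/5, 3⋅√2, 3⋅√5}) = {65/9}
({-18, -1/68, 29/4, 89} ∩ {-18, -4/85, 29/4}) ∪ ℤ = ℤ ∪ {29/4}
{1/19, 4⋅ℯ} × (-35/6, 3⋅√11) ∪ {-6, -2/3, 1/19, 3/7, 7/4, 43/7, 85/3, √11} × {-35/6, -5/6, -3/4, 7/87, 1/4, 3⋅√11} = ({1/19, 4⋅ℯ} × (-35/6, 3⋅√11)) ∪ ({-6, -2/3, 1/19, 3/7, 7/4, 43/7, 85/3, √11} × {-35/6, -5/6, -3/4, 7/87, 1/4, 3⋅√11})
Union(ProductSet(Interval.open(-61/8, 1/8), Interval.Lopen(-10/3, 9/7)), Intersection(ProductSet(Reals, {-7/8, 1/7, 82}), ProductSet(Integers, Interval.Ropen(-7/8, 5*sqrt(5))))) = Union(ProductSet(Integers, {-7/8, 1/7}), ProductSet(Interval.open(-61/8, 1/8), Interval.Lopen(-10/3, 9/7)))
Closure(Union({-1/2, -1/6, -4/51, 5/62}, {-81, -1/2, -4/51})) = {-81, -1/2, -1/6, -4/51, 5/62}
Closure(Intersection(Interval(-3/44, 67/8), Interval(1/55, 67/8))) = Interval(1/55, 67/8)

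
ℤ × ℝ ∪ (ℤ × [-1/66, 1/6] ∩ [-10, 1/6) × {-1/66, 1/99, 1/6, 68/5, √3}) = ℤ × ℝ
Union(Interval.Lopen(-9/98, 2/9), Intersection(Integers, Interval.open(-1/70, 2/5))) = Union(Interval.Lopen(-9/98, 2/9), Range(0, 1, 1))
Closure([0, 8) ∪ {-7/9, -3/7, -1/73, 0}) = {-7/9, -3/7, -1/73} ∪ [0, 8]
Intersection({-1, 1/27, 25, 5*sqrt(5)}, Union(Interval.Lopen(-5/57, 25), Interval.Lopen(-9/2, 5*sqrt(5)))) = {-1, 1/27, 25, 5*sqrt(5)}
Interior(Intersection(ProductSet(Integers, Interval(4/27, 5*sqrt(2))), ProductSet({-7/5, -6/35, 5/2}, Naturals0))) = EmptySet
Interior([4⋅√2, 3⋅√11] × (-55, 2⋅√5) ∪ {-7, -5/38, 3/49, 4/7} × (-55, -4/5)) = (4⋅√2, 3⋅√11) × (-55, 2⋅√5)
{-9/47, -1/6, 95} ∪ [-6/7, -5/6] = [-6/7, -5/6] ∪ {-9/47, -1/6, 95}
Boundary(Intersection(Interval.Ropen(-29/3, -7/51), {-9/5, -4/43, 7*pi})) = {-9/5}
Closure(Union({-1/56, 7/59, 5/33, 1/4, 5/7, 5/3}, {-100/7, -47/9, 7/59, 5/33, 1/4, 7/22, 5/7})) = {-100/7, -47/9, -1/56, 7/59, 5/33, 1/4, 7/22, 5/7, 5/3}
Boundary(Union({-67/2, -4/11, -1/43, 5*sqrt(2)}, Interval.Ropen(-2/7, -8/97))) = {-67/2, -4/11, -2/7, -8/97, -1/43, 5*sqrt(2)}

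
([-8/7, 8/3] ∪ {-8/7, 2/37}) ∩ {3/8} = {3/8}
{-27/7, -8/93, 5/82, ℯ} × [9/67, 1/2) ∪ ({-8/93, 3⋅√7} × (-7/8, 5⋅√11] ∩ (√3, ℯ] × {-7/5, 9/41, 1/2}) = {-27/7, -8/93, 5/82, ℯ} × [9/67, 1/2)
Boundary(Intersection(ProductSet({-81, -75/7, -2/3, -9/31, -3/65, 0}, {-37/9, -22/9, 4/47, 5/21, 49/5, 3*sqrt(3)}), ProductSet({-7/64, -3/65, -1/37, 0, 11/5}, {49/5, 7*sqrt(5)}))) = ProductSet({-3/65, 0}, {49/5})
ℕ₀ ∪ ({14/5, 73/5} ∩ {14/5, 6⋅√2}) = ℕ₀ ∪ {14/5}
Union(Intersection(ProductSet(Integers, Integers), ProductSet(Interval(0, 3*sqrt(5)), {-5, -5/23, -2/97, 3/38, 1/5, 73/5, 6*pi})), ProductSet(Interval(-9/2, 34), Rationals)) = ProductSet(Interval(-9/2, 34), Rationals)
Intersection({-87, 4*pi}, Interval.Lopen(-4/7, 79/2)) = {4*pi}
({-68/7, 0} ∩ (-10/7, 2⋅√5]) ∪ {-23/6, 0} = {-23/6, 0}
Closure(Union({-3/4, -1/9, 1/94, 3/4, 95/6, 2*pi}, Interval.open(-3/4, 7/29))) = Union({3/4, 95/6, 2*pi}, Interval(-3/4, 7/29))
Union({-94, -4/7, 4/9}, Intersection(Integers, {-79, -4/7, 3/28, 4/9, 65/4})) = {-94, -79, -4/7, 4/9}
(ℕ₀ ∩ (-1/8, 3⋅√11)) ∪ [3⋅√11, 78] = {0, 1, …, 9} ∪ [3⋅√11, 78]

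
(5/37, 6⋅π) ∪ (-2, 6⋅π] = (-2, 6⋅π]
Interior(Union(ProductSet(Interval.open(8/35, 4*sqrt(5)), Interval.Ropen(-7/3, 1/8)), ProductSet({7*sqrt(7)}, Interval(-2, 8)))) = ProductSet(Interval.open(8/35, 4*sqrt(5)), Interval.open(-7/3, 1/8))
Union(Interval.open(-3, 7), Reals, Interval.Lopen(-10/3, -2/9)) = Interval(-oo, oo)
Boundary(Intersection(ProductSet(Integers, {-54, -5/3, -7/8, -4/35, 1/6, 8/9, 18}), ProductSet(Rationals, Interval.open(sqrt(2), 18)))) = EmptySet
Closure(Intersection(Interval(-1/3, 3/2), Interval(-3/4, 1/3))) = Interval(-1/3, 1/3)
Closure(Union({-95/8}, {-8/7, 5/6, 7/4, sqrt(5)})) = {-95/8, -8/7, 5/6, 7/4, sqrt(5)}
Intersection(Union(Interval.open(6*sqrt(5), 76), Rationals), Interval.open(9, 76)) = Union(Intersection(Interval.open(9, 76), Rationals), Interval.open(6*sqrt(5), 76))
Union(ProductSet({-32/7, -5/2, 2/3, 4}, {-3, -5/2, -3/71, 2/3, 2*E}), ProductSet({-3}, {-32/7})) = Union(ProductSet({-3}, {-32/7}), ProductSet({-32/7, -5/2, 2/3, 4}, {-3, -5/2, -3/71, 2/3, 2*E}))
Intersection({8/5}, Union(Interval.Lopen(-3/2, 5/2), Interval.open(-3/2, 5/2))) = {8/5}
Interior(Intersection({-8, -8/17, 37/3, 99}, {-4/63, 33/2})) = EmptySet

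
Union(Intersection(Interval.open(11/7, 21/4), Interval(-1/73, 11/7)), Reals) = Reals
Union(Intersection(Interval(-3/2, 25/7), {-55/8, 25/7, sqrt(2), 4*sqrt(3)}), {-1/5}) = {-1/5, 25/7, sqrt(2)}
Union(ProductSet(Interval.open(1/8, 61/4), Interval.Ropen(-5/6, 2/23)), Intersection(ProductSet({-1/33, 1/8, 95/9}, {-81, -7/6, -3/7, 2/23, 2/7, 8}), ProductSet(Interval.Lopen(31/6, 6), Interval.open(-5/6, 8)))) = ProductSet(Interval.open(1/8, 61/4), Interval.Ropen(-5/6, 2/23))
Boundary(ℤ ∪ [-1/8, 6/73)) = {-1/8, 6/73} ∪ (ℤ \ (-1/8, 6/73))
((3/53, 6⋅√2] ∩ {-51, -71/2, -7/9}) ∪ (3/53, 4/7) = (3/53, 4/7)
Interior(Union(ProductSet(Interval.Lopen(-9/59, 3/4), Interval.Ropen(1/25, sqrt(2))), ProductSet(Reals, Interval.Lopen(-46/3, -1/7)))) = Union(ProductSet(Interval.open(-9/59, 3/4), Interval.open(1/25, sqrt(2))), ProductSet(Reals, Interval.open(-46/3, -1/7)))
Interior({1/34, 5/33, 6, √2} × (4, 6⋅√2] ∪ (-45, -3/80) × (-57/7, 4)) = (-45, -3/80) × (-57/7, 4)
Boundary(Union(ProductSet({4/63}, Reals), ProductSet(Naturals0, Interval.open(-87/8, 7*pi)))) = Union(ProductSet({4/63}, Reals), ProductSet(Naturals0, Interval(-87/8, 7*pi)))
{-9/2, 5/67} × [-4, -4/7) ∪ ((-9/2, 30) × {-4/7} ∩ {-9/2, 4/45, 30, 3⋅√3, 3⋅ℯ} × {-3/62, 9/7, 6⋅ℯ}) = {-9/2, 5/67} × [-4, -4/7)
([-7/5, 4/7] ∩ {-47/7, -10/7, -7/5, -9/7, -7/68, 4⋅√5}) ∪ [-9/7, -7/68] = {-7/5} ∪ [-9/7, -7/68]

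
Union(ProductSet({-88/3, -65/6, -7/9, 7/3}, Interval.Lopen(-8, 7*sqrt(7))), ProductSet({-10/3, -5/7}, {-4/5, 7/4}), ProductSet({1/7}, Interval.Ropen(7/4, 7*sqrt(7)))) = Union(ProductSet({1/7}, Interval.Ropen(7/4, 7*sqrt(7))), ProductSet({-10/3, -5/7}, {-4/5, 7/4}), ProductSet({-88/3, -65/6, -7/9, 7/3}, Interval.Lopen(-8, 7*sqrt(7))))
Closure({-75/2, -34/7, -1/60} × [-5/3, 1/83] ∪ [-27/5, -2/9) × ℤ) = ([-27/5, -2/9] × ℤ) ∪ ({-75/2, -34/7, -1/60} × [-5/3, 1/83])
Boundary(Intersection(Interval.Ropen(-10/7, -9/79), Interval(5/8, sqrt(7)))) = EmptySet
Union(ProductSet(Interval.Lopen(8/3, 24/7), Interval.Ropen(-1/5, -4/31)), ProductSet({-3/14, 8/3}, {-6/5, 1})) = Union(ProductSet({-3/14, 8/3}, {-6/5, 1}), ProductSet(Interval.Lopen(8/3, 24/7), Interval.Ropen(-1/5, -4/31)))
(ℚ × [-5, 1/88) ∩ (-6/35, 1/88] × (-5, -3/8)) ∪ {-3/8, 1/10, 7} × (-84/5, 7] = ({-3/8, 1/10, 7} × (-84/5, 7]) ∪ ((ℚ ∩ (-6/35, 1/88]) × (-5, -3/8))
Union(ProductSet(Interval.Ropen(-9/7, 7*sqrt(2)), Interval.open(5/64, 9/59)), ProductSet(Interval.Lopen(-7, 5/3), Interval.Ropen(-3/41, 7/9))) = Union(ProductSet(Interval.Lopen(-7, 5/3), Interval.Ropen(-3/41, 7/9)), ProductSet(Interval.Ropen(-9/7, 7*sqrt(2)), Interval.open(5/64, 9/59)))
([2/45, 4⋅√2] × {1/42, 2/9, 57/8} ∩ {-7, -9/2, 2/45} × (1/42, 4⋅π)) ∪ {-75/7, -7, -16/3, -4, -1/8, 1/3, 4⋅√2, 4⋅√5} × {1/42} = ({2/45} × {2/9, 57/8}) ∪ ({-75/7, -7, -16/3, -4, -1/8, 1/3, 4⋅√2, 4⋅√5} × {1/42})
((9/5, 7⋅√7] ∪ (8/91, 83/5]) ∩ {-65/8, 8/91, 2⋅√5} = {2⋅√5}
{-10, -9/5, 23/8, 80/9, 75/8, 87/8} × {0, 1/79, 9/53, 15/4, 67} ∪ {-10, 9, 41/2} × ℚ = ({-10, 9, 41/2} × ℚ) ∪ ({-10, -9/5, 23/8, 80/9, 75/8, 87/8} × {0, 1/79, 9/53, 15/4, 67})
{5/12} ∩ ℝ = {5/12}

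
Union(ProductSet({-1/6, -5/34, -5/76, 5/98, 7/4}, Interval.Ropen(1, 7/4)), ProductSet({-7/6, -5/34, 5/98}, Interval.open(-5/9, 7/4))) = Union(ProductSet({-7/6, -5/34, 5/98}, Interval.open(-5/9, 7/4)), ProductSet({-1/6, -5/34, -5/76, 5/98, 7/4}, Interval.Ropen(1, 7/4)))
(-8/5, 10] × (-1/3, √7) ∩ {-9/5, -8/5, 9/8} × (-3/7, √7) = {9/8} × (-1/3, √7)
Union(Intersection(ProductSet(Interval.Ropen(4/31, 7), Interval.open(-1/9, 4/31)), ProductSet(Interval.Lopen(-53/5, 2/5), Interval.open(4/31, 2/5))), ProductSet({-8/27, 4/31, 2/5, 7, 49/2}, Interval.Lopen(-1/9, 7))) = ProductSet({-8/27, 4/31, 2/5, 7, 49/2}, Interval.Lopen(-1/9, 7))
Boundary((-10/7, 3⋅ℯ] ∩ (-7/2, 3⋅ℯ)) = {-10/7, 3⋅ℯ}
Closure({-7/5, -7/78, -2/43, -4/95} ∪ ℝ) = ℝ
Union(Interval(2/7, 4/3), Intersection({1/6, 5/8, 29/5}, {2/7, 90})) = Interval(2/7, 4/3)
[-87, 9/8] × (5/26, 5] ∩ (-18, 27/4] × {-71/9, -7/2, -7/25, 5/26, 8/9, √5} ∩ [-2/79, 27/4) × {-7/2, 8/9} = [-2/79, 9/8] × {8/9}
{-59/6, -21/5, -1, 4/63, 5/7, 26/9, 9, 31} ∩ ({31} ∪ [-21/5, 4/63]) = {-21/5, -1, 4/63, 31}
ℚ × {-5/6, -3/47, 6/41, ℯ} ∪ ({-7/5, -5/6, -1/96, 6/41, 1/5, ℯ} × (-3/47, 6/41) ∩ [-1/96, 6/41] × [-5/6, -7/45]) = ℚ × {-5/6, -3/47, 6/41, ℯ}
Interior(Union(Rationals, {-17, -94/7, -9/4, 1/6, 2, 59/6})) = EmptySet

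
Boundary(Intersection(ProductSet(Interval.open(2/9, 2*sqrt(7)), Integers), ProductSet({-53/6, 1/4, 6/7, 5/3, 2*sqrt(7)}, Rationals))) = ProductSet({1/4, 6/7, 5/3}, Integers)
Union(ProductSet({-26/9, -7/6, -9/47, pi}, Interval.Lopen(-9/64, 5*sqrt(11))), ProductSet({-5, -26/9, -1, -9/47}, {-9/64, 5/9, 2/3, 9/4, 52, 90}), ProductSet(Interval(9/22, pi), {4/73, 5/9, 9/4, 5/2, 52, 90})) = Union(ProductSet({-5, -26/9, -1, -9/47}, {-9/64, 5/9, 2/3, 9/4, 52, 90}), ProductSet({-26/9, -7/6, -9/47, pi}, Interval.Lopen(-9/64, 5*sqrt(11))), ProductSet(Interval(9/22, pi), {4/73, 5/9, 9/4, 5/2, 52, 90}))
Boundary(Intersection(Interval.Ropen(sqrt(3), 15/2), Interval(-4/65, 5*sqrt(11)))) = {15/2, sqrt(3)}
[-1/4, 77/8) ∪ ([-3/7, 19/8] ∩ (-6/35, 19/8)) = [-1/4, 77/8)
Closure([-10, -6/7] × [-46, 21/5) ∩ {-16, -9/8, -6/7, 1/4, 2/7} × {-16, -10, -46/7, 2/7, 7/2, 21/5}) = {-9/8, -6/7} × {-16, -10, -46/7, 2/7, 7/2}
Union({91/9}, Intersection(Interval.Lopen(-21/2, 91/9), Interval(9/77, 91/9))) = Interval(9/77, 91/9)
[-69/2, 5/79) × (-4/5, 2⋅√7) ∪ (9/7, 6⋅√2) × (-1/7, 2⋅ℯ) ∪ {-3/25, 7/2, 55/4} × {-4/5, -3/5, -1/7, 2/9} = ({-3/25, 7/2, 55/4} × {-4/5, -3/5, -1/7, 2/9}) ∪ ([-69/2, 5/79) × (-4/5, 2⋅√7)) ∪ ((9/7, 6⋅√2) × (-1/7, 2⋅ℯ))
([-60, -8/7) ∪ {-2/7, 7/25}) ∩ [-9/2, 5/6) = [-9/2, -8/7) ∪ {-2/7, 7/25}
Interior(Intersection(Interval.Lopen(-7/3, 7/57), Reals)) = Interval.open(-7/3, 7/57)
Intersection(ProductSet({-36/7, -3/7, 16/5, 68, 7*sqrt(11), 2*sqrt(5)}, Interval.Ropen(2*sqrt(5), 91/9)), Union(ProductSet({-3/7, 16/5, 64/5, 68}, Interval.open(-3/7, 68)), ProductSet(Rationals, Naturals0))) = Union(ProductSet({-3/7, 16/5, 68}, Interval.Ropen(2*sqrt(5), 91/9)), ProductSet({-36/7, -3/7, 16/5, 68}, Range(5, 11, 1)))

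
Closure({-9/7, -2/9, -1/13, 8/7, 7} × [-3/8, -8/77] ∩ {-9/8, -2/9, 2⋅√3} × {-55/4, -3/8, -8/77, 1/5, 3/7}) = {-2/9} × {-3/8, -8/77}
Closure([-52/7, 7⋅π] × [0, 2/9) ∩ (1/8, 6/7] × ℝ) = ({1/8, 6/7} × [0, 2/9]) ∪ ([1/8, 6/7] × {0, 2/9}) ∪ ((1/8, 6/7] × [0, 2/9))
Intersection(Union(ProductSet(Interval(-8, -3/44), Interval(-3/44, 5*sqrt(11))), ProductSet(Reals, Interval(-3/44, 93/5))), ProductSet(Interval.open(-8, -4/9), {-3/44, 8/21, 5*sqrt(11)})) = ProductSet(Interval.open(-8, -4/9), {-3/44, 8/21, 5*sqrt(11)})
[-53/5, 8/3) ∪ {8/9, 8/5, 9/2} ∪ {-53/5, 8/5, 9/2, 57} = [-53/5, 8/3) ∪ {9/2, 57}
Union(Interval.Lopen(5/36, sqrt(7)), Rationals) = Union(Interval(5/36, sqrt(7)), Rationals)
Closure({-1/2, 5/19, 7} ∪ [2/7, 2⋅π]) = {-1/2, 5/19, 7} ∪ [2/7, 2⋅π]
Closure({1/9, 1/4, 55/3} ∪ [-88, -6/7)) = [-88, -6/7] ∪ {1/9, 1/4, 55/3}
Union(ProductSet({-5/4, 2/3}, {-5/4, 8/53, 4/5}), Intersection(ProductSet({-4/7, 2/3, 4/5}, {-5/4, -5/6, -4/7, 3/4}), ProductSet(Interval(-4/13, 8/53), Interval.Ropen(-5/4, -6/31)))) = ProductSet({-5/4, 2/3}, {-5/4, 8/53, 4/5})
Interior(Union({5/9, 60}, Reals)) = Reals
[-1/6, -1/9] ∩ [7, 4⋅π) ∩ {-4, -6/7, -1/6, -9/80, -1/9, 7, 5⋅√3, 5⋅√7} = ∅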